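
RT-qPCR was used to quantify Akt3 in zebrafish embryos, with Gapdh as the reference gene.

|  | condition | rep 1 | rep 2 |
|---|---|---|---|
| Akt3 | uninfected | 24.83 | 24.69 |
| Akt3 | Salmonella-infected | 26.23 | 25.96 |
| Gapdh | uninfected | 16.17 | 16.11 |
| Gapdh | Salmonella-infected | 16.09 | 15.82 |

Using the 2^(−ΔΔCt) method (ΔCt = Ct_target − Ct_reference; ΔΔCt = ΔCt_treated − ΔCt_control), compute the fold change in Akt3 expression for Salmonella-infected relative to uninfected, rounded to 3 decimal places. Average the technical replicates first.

0.349

Mean Ct: Akt3 uninfected 24.760; Akt3 Salmonella-infected 26.095; Gapdh uninfected 16.140; Gapdh Salmonella-infected 15.955
ΔCt(uninfected) = 24.760 − 16.140 = 8.620
ΔCt(Salmonella-infected) = 26.095 − 15.955 = 10.140
ΔΔCt = 10.140 − 8.620 = 1.520
Fold change = 2^(−1.520) = 0.3487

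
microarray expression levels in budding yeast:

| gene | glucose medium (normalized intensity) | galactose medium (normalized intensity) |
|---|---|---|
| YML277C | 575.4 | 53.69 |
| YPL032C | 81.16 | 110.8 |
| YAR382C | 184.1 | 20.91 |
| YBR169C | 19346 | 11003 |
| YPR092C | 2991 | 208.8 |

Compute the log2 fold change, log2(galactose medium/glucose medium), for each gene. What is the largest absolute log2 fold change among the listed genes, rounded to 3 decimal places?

log2(53.69/575.4) = -3.422  (YML277C)
log2(110.8/81.16) = 0.449  (YPL032C)
log2(20.91/184.1) = -3.138  (YAR382C)
log2(11003/19346) = -0.814  (YBR169C)
log2(208.8/2991) = -3.840  (YPR092C)
The largest magnitude belongs to YPR092C.

3.840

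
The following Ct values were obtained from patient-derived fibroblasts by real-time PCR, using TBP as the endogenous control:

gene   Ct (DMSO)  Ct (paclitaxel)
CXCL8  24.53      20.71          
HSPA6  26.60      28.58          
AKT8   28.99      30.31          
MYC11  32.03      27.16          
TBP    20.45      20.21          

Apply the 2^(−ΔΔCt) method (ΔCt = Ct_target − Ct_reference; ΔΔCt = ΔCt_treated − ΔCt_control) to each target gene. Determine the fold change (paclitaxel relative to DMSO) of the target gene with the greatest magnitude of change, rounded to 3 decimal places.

CXCL8: ΔΔCt = (20.71−20.21) − (24.53−20.45) = 0.50 − 4.08 = -3.58; fold change = 2^3.58 = 11.959
HSPA6: ΔΔCt = (28.58−20.21) − (26.60−20.45) = 8.37 − 6.15 = 2.22; fold change = 2^-2.22 = 0.215
AKT8: ΔΔCt = (30.31−20.21) − (28.99−20.45) = 10.10 − 8.54 = 1.56; fold change = 2^-1.56 = 0.339
MYC11: ΔΔCt = (27.16−20.21) − (32.03−20.45) = 6.95 − 11.58 = -4.63; fold change = 2^4.63 = 24.761
MYC11 has the largest |ΔΔCt| = 4.63.

24.761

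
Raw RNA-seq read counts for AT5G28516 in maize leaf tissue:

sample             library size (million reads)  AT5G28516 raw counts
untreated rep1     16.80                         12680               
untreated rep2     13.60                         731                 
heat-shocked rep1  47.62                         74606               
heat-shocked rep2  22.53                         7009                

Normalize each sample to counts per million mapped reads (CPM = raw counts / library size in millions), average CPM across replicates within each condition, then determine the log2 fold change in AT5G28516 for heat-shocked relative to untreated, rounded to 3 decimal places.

1.216

CPM(untreated rep1) = 12680 / 16.80 = 754.7619
CPM(untreated rep2) = 731 / 13.60 = 53.7500
CPM(heat-shocked rep1) = 74606 / 47.62 = 1566.6947
CPM(heat-shocked rep2) = 7009 / 22.53 = 311.0963
mean CPM(untreated) = 404.2560; mean CPM(heat-shocked) = 938.8955
Fold change = 938.8955 / 404.2560 = 2.32253
log2(2.32253) = 1.2157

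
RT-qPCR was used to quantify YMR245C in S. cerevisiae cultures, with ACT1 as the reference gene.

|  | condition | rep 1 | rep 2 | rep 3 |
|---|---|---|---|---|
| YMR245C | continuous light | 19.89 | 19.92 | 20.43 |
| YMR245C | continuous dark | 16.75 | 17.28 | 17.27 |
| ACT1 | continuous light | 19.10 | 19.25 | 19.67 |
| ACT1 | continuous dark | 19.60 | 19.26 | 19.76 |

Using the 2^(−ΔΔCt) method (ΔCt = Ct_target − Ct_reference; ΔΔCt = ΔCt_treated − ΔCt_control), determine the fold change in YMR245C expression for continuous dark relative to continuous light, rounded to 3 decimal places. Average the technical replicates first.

Mean Ct: YMR245C continuous light 20.080; YMR245C continuous dark 17.100; ACT1 continuous light 19.340; ACT1 continuous dark 19.540
ΔCt(continuous light) = 20.080 − 19.340 = 0.740
ΔCt(continuous dark) = 17.100 − 19.540 = -2.440
ΔΔCt = -2.440 − 0.740 = -3.180
Fold change = 2^(−(-3.180)) = 2^3.180 = 9.0631

9.063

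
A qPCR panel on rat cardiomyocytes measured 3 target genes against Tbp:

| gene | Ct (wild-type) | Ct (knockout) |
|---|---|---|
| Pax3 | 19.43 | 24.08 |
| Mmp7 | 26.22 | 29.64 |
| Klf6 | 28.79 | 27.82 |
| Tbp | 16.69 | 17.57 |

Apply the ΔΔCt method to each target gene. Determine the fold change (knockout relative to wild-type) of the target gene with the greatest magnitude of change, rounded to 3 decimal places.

0.073

Pax3: ΔΔCt = (24.08−17.57) − (19.43−16.69) = 6.51 − 2.74 = 3.77; fold change = 2^-3.77 = 0.073
Mmp7: ΔΔCt = (29.64−17.57) − (26.22−16.69) = 12.07 − 9.53 = 2.54; fold change = 2^-2.54 = 0.172
Klf6: ΔΔCt = (27.82−17.57) − (28.79−16.69) = 10.25 − 12.10 = -1.85; fold change = 2^1.85 = 3.605
Pax3 has the largest |ΔΔCt| = 3.77.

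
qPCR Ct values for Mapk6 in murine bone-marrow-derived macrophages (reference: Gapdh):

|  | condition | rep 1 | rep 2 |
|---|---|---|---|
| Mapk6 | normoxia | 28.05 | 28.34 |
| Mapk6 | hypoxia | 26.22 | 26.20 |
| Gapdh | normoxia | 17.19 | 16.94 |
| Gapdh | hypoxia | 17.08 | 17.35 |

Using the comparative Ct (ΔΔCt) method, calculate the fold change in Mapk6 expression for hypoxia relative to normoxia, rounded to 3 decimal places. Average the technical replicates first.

Mean Ct: Mapk6 normoxia 28.195; Mapk6 hypoxia 26.210; Gapdh normoxia 17.065; Gapdh hypoxia 17.215
ΔCt(normoxia) = 28.195 − 17.065 = 11.130
ΔCt(hypoxia) = 26.210 − 17.215 = 8.995
ΔΔCt = 8.995 − 11.130 = -2.135
Fold change = 2^(−(-2.135)) = 2^2.135 = 4.3924

4.392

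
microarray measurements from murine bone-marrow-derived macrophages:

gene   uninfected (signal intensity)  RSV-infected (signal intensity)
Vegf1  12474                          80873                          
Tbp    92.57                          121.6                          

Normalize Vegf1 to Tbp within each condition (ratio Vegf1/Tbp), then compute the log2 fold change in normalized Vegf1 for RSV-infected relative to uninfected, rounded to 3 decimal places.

2.303

Vegf1/Tbp (uninfected) = 12474 / 92.57 = 134.75
Vegf1/Tbp (RSV-infected) = 80873 / 121.6 = 665.07
Fold change = 665.07 / 134.75 = 4.9355
log2(4.9355) = 2.3032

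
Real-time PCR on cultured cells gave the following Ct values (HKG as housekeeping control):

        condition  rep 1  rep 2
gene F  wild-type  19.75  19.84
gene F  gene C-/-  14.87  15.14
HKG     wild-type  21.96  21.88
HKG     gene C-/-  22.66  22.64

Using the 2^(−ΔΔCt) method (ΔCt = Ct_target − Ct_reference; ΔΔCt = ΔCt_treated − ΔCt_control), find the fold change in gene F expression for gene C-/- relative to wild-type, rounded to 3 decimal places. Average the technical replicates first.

Mean Ct: gene F wild-type 19.795; gene F gene C-/- 15.005; HKG wild-type 21.920; HKG gene C-/- 22.650
ΔCt(wild-type) = 19.795 − 21.920 = -2.125
ΔCt(gene C-/-) = 15.005 − 22.650 = -7.645
ΔΔCt = -7.645 − (-2.125) = -5.520
Fold change = 2^(−(-5.520)) = 2^5.520 = 45.8866

45.887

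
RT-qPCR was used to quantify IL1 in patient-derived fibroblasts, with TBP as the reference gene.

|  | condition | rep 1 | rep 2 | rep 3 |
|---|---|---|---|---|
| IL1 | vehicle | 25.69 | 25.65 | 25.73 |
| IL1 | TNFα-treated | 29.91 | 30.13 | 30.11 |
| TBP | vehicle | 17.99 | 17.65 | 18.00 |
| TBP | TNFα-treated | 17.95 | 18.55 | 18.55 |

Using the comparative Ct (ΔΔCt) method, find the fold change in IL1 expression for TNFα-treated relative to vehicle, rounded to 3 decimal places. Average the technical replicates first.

0.067

Mean Ct: IL1 vehicle 25.690; IL1 TNFα-treated 30.050; TBP vehicle 17.880; TBP TNFα-treated 18.350
ΔCt(vehicle) = 25.690 − 17.880 = 7.810
ΔCt(TNFα-treated) = 30.050 − 18.350 = 11.700
ΔΔCt = 11.700 − 7.810 = 3.890
Fold change = 2^(−3.890) = 0.0675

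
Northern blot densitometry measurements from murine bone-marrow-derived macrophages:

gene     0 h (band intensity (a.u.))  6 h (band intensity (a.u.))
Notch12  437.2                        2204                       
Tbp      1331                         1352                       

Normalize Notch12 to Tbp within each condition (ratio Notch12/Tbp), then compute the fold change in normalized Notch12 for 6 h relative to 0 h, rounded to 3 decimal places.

Notch12/Tbp (0 h) = 437.2 / 1331 = 0.32847
Notch12/Tbp (6 h) = 2204 / 1352 = 1.6302
Fold change = 1.6302 / 0.32847 = 4.9629

4.963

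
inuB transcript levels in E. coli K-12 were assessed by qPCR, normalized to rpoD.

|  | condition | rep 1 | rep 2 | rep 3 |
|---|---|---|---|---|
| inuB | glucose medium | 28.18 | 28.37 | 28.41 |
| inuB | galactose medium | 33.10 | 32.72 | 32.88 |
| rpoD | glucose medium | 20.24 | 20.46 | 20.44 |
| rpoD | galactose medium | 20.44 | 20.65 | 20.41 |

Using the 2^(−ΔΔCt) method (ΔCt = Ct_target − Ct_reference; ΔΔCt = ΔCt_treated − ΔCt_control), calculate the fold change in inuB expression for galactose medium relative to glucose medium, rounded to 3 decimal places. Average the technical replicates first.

Mean Ct: inuB glucose medium 28.320; inuB galactose medium 32.900; rpoD glucose medium 20.380; rpoD galactose medium 20.500
ΔCt(glucose medium) = 28.320 − 20.380 = 7.940
ΔCt(galactose medium) = 32.900 − 20.500 = 12.400
ΔΔCt = 12.400 − 7.940 = 4.460
Fold change = 2^(−4.460) = 0.0454

0.045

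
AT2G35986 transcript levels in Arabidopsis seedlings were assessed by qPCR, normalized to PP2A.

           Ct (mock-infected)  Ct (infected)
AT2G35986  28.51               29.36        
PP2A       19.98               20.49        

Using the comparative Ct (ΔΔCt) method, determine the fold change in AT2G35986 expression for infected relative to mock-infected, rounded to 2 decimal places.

ΔCt(mock-infected) = 28.510 − 19.980 = 8.530
ΔCt(infected) = 29.360 − 20.490 = 8.870
ΔΔCt = 8.870 − 8.530 = 0.340
Fold change = 2^(−0.340) = 0.790

0.79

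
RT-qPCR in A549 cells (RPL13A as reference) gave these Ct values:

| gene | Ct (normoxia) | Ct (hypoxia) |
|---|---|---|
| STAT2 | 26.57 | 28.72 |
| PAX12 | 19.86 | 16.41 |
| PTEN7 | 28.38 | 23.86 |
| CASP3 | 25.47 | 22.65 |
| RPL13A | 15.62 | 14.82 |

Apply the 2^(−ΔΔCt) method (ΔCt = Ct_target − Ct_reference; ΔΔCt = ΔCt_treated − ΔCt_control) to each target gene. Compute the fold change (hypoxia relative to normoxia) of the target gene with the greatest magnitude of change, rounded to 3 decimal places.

13.177

STAT2: ΔΔCt = (28.72−14.82) − (26.57−15.62) = 13.90 − 10.95 = 2.95; fold change = 2^-2.95 = 0.129
PAX12: ΔΔCt = (16.41−14.82) − (19.86−15.62) = 1.59 − 4.24 = -2.65; fold change = 2^2.65 = 6.277
PTEN7: ΔΔCt = (23.86−14.82) − (28.38−15.62) = 9.04 − 12.76 = -3.72; fold change = 2^3.72 = 13.177
CASP3: ΔΔCt = (22.65−14.82) − (25.47−15.62) = 7.83 − 9.85 = -2.02; fold change = 2^2.02 = 4.056
PTEN7 has the largest |ΔΔCt| = 3.72.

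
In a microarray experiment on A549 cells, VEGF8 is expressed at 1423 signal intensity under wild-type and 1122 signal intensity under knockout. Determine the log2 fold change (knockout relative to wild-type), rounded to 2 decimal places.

Fold change = 1122 / 1423 = 0.7885
log2(0.7885) = -0.343

-0.34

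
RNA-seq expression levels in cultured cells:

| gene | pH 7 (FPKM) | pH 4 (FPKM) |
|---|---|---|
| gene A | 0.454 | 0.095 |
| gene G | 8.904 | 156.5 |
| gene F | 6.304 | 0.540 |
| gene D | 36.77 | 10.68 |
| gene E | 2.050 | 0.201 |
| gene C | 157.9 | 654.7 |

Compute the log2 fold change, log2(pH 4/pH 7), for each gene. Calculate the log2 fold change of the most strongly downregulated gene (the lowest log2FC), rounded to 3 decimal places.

log2(0.095/0.454) = -2.257  (gene A)
log2(156.5/8.904) = 4.136  (gene G)
log2(0.540/6.304) = -3.545  (gene F)
log2(10.68/36.77) = -1.784  (gene D)
log2(0.201/2.050) = -3.350  (gene E)
log2(654.7/157.9) = 2.052  (gene C)
gene F is most strongly downregulated.

-3.545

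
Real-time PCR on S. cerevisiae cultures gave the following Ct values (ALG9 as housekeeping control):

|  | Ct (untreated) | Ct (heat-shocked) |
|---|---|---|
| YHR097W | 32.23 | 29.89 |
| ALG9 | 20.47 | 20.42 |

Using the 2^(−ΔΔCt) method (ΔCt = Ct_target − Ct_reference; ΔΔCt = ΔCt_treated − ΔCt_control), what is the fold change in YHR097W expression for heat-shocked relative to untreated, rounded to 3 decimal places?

ΔCt(untreated) = 32.230 − 20.470 = 11.760
ΔCt(heat-shocked) = 29.890 − 20.420 = 9.470
ΔΔCt = 9.470 − 11.760 = -2.290
Fold change = 2^(−(-2.290)) = 2^2.290 = 4.8906

4.891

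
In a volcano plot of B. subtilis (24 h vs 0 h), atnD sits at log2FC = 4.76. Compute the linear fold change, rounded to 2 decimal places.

27.10

Fold change = 2^(4.76) = 27.096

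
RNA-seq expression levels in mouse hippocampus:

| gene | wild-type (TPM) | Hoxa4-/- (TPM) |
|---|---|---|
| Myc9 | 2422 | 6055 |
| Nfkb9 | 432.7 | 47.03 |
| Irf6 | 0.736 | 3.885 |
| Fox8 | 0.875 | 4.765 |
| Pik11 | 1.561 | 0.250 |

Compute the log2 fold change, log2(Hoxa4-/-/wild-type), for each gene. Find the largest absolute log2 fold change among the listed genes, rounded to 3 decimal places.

3.202

log2(6055/2422) = 1.322  (Myc9)
log2(47.03/432.7) = -3.202  (Nfkb9)
log2(3.885/0.736) = 2.400  (Irf6)
log2(4.765/0.875) = 2.445  (Fox8)
log2(0.250/1.561) = -2.642  (Pik11)
The largest magnitude belongs to Nfkb9.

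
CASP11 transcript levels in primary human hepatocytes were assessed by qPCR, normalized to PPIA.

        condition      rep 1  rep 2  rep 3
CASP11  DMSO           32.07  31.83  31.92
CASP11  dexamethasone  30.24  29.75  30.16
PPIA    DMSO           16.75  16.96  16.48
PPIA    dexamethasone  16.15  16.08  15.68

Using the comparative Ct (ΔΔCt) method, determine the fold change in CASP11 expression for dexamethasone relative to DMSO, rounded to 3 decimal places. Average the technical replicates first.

Mean Ct: CASP11 DMSO 31.940; CASP11 dexamethasone 30.050; PPIA DMSO 16.730; PPIA dexamethasone 15.970
ΔCt(DMSO) = 31.940 − 16.730 = 15.210
ΔCt(dexamethasone) = 30.050 − 15.970 = 14.080
ΔΔCt = 14.080 − 15.210 = -1.130
Fold change = 2^(−(-1.130)) = 2^1.130 = 2.1886

2.189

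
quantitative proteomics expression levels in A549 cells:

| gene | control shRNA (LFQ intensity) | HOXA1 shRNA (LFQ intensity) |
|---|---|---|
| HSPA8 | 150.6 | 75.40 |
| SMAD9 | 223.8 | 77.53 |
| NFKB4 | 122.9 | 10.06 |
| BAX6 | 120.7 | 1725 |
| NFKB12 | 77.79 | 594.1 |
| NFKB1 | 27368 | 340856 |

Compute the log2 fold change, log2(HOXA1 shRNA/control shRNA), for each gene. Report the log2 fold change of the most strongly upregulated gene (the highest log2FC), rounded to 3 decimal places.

log2(75.40/150.6) = -0.998  (HSPA8)
log2(77.53/223.8) = -1.529  (SMAD9)
log2(10.06/122.9) = -3.611  (NFKB4)
log2(1725/120.7) = 3.837  (BAX6)
log2(594.1/77.79) = 2.933  (NFKB12)
log2(340856/27368) = 3.639  (NFKB1)
BAX6 is most strongly upregulated.

3.837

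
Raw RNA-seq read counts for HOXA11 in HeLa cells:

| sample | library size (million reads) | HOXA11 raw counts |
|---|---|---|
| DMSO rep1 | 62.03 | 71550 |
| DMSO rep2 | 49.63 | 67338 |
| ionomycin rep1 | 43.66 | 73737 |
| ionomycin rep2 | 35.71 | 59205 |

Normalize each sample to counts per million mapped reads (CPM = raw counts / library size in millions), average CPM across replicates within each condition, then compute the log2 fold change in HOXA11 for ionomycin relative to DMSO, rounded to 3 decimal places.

0.415

CPM(DMSO rep1) = 71550 / 62.03 = 1153.4741
CPM(DMSO rep2) = 67338 / 49.63 = 1356.8003
CPM(ionomycin rep1) = 73737 / 43.66 = 1688.8914
CPM(ionomycin rep2) = 59205 / 35.71 = 1657.9390
mean CPM(DMSO) = 1255.1372; mean CPM(ionomycin) = 1673.4152
Fold change = 1673.4152 / 1255.1372 = 1.33325
log2(1.33325) = 0.4150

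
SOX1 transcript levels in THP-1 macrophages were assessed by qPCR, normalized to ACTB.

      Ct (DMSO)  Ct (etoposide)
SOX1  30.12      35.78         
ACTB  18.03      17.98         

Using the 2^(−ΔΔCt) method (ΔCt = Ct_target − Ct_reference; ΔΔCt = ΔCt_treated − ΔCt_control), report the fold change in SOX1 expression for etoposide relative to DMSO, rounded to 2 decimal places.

0.02

ΔCt(DMSO) = 30.120 − 18.030 = 12.090
ΔCt(etoposide) = 35.780 − 17.980 = 17.800
ΔΔCt = 17.800 − 12.090 = 5.710
Fold change = 2^(−5.710) = 0.019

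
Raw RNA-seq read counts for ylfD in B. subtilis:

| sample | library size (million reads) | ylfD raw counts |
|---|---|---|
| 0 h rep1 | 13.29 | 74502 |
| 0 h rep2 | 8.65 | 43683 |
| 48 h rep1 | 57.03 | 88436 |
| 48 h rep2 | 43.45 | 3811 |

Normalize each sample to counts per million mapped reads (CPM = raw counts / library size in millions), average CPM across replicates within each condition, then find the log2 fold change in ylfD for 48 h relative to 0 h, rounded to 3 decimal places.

-2.701

CPM(0 h rep1) = 74502 / 13.29 = 5605.8691
CPM(0 h rep2) = 43683 / 8.65 = 5050.0578
CPM(48 h rep1) = 88436 / 57.03 = 1550.6926
CPM(48 h rep2) = 3811 / 43.45 = 87.7100
mean CPM(0 h) = 5327.9634; mean CPM(48 h) = 819.2013
Fold change = 819.2013 / 5327.9634 = 0.15376
log2(0.15376) = -2.7013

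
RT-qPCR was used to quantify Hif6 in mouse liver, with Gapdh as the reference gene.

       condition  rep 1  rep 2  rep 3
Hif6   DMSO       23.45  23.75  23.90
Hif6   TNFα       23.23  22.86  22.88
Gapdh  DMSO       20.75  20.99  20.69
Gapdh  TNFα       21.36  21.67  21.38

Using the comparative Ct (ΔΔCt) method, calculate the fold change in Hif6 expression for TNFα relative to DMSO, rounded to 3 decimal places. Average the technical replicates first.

Mean Ct: Hif6 DMSO 23.700; Hif6 TNFα 22.990; Gapdh DMSO 20.810; Gapdh TNFα 21.470
ΔCt(DMSO) = 23.700 − 20.810 = 2.890
ΔCt(TNFα) = 22.990 − 21.470 = 1.520
ΔΔCt = 1.520 − 2.890 = -1.370
Fold change = 2^(−(-1.370)) = 2^1.370 = 2.5847

2.585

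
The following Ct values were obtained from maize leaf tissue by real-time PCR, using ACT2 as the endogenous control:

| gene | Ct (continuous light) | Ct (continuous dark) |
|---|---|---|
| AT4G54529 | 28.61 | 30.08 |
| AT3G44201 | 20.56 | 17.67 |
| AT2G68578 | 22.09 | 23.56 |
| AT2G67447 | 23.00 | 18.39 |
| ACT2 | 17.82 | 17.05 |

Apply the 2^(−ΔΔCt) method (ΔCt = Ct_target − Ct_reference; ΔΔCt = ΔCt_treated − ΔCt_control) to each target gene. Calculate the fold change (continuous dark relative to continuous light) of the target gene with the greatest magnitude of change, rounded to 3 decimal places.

14.320

AT4G54529: ΔΔCt = (30.08−17.05) − (28.61−17.82) = 13.03 − 10.79 = 2.24; fold change = 2^-2.24 = 0.212
AT3G44201: ΔΔCt = (17.67−17.05) − (20.56−17.82) = 0.62 − 2.74 = -2.12; fold change = 2^2.12 = 4.347
AT2G68578: ΔΔCt = (23.56−17.05) − (22.09−17.82) = 6.51 − 4.27 = 2.24; fold change = 2^-2.24 = 0.212
AT2G67447: ΔΔCt = (18.39−17.05) − (23.00−17.82) = 1.34 − 5.18 = -3.84; fold change = 2^3.84 = 14.320
AT2G67447 has the largest |ΔΔCt| = 3.84.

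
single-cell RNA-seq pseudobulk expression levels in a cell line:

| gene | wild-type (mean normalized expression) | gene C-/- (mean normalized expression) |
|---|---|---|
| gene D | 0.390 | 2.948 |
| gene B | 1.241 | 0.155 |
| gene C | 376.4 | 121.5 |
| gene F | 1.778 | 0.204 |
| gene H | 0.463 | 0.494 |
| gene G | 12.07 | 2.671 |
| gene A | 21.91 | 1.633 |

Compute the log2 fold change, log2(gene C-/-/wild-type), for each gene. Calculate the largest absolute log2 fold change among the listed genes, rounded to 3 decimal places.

3.746

log2(2.948/0.390) = 2.918  (gene D)
log2(0.155/1.241) = -3.001  (gene B)
log2(121.5/376.4) = -1.631  (gene C)
log2(0.204/1.778) = -3.124  (gene F)
log2(0.494/0.463) = 0.093  (gene H)
log2(2.671/12.07) = -2.176  (gene G)
log2(1.633/21.91) = -3.746  (gene A)
The largest magnitude belongs to gene A.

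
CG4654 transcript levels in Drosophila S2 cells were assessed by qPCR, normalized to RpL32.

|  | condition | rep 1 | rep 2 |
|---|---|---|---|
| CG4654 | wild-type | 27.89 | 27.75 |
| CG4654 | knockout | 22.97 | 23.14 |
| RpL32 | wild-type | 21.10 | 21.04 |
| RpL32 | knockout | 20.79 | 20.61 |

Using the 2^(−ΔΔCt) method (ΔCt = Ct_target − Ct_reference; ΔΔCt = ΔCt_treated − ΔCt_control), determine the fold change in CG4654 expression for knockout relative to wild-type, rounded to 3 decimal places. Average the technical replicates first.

Mean Ct: CG4654 wild-type 27.820; CG4654 knockout 23.055; RpL32 wild-type 21.070; RpL32 knockout 20.700
ΔCt(wild-type) = 27.820 − 21.070 = 6.750
ΔCt(knockout) = 23.055 − 20.700 = 2.355
ΔΔCt = 2.355 − 6.750 = -4.395
Fold change = 2^(−(-4.395)) = 2^4.395 = 21.0391

21.039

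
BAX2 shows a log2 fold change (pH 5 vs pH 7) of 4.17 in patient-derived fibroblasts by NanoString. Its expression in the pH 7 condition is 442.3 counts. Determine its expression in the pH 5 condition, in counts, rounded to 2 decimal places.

7961.81

Fold change = 2^(4.17) = 18.0009
pH 5 expression = 442.3 × 18.0009 = 7961.81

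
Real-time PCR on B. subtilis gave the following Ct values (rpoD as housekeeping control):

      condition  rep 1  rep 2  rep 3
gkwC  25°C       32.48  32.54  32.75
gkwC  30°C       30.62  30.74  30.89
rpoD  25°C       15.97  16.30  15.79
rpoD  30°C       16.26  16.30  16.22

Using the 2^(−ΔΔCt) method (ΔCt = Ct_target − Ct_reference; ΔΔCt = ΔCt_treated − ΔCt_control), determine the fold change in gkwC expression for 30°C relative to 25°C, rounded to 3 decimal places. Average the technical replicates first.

Mean Ct: gkwC 25°C 32.590; gkwC 30°C 30.750; rpoD 25°C 16.020; rpoD 30°C 16.260
ΔCt(25°C) = 32.590 − 16.020 = 16.570
ΔCt(30°C) = 30.750 − 16.260 = 14.490
ΔΔCt = 14.490 − 16.570 = -2.080
Fold change = 2^(−(-2.080)) = 2^2.080 = 4.2281

4.228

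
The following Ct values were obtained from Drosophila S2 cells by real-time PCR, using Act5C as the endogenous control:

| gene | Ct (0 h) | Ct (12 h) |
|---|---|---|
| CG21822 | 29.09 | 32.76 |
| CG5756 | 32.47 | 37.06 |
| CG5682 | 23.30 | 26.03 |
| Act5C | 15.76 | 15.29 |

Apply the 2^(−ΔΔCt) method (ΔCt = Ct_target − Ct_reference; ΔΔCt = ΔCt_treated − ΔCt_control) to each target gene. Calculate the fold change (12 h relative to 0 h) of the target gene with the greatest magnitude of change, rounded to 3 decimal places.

CG21822: ΔΔCt = (32.76−15.29) − (29.09−15.76) = 17.47 − 13.33 = 4.14; fold change = 2^-4.14 = 0.057
CG5756: ΔΔCt = (37.06−15.29) − (32.47−15.76) = 21.77 − 16.71 = 5.06; fold change = 2^-5.06 = 0.030
CG5682: ΔΔCt = (26.03−15.29) − (23.30−15.76) = 10.74 − 7.54 = 3.20; fold change = 2^-3.20 = 0.109
CG5756 has the largest |ΔΔCt| = 5.06.

0.030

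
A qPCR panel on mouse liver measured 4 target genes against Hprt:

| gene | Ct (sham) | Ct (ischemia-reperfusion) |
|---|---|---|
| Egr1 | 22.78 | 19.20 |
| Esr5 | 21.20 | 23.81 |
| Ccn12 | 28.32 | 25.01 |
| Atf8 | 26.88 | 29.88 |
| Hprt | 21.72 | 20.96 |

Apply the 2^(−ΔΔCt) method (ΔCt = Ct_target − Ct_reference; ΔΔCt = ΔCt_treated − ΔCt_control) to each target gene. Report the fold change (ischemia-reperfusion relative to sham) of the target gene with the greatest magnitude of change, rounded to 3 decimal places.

0.074

Egr1: ΔΔCt = (19.20−20.96) − (22.78−21.72) = -1.76 − 1.06 = -2.82; fold change = 2^2.82 = 7.062
Esr5: ΔΔCt = (23.81−20.96) − (21.20−21.72) = 2.85 − (-0.52) = 3.37; fold change = 2^-3.37 = 0.097
Ccn12: ΔΔCt = (25.01−20.96) − (28.32−21.72) = 4.05 − 6.60 = -2.55; fold change = 2^2.55 = 5.856
Atf8: ΔΔCt = (29.88−20.96) − (26.88−21.72) = 8.92 − 5.16 = 3.76; fold change = 2^-3.76 = 0.074
Atf8 has the largest |ΔΔCt| = 3.76.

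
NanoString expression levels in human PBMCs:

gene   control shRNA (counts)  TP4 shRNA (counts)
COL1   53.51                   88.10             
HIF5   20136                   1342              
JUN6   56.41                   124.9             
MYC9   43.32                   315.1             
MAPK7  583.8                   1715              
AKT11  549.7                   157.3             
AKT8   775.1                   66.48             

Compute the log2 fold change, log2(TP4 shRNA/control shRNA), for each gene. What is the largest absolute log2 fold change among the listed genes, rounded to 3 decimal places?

3.907

log2(88.10/53.51) = 0.719  (COL1)
log2(1342/20136) = -3.907  (HIF5)
log2(124.9/56.41) = 1.147  (JUN6)
log2(315.1/43.32) = 2.863  (MYC9)
log2(1715/583.8) = 1.555  (MAPK7)
log2(157.3/549.7) = -1.805  (AKT11)
log2(66.48/775.1) = -3.543  (AKT8)
The largest magnitude belongs to HIF5.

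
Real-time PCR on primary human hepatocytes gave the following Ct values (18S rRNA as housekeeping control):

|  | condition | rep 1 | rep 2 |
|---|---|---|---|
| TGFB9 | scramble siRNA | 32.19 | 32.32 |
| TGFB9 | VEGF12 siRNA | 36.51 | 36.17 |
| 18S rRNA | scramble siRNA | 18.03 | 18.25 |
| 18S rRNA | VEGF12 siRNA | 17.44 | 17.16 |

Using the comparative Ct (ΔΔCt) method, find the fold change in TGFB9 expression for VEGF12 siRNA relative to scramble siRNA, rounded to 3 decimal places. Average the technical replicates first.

0.033

Mean Ct: TGFB9 scramble siRNA 32.255; TGFB9 VEGF12 siRNA 36.340; 18S rRNA scramble siRNA 18.140; 18S rRNA VEGF12 siRNA 17.300
ΔCt(scramble siRNA) = 32.255 − 18.140 = 14.115
ΔCt(VEGF12 siRNA) = 36.340 − 17.300 = 19.040
ΔΔCt = 19.040 − 14.115 = 4.925
Fold change = 2^(−4.925) = 0.0329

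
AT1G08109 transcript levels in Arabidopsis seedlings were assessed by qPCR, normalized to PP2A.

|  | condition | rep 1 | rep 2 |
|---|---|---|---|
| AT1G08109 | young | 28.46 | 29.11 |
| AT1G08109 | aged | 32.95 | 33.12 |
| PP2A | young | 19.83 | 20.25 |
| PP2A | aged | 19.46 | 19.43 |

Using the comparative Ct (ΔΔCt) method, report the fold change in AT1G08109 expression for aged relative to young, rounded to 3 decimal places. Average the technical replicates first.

0.035

Mean Ct: AT1G08109 young 28.785; AT1G08109 aged 33.035; PP2A young 20.040; PP2A aged 19.445
ΔCt(young) = 28.785 − 20.040 = 8.745
ΔCt(aged) = 33.035 − 19.445 = 13.590
ΔΔCt = 13.590 − 8.745 = 4.845
Fold change = 2^(−4.845) = 0.0348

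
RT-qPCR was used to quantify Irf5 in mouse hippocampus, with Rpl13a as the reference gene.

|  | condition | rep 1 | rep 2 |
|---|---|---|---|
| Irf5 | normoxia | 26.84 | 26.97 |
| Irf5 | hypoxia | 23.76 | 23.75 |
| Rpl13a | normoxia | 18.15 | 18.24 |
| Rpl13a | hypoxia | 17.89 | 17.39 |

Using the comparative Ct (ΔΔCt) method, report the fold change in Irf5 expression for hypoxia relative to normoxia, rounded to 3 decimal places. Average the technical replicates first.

Mean Ct: Irf5 normoxia 26.905; Irf5 hypoxia 23.755; Rpl13a normoxia 18.195; Rpl13a hypoxia 17.640
ΔCt(normoxia) = 26.905 − 18.195 = 8.710
ΔCt(hypoxia) = 23.755 − 17.640 = 6.115
ΔΔCt = 6.115 − 8.710 = -2.595
Fold change = 2^(−(-2.595)) = 2^2.595 = 6.0419

6.042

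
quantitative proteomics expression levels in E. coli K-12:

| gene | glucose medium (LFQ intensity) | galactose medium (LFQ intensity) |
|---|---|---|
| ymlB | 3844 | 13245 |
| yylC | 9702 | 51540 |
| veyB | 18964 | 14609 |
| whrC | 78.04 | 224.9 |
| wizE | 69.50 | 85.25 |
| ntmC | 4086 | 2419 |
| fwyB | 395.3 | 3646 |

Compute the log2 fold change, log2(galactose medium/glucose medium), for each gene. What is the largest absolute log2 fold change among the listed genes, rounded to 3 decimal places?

3.205

log2(13245/3844) = 1.785  (ymlB)
log2(51540/9702) = 2.409  (yylC)
log2(14609/18964) = -0.376  (veyB)
log2(224.9/78.04) = 1.527  (whrC)
log2(85.25/69.50) = 0.295  (wizE)
log2(2419/4086) = -0.756  (ntmC)
log2(3646/395.3) = 3.205  (fwyB)
The largest magnitude belongs to fwyB.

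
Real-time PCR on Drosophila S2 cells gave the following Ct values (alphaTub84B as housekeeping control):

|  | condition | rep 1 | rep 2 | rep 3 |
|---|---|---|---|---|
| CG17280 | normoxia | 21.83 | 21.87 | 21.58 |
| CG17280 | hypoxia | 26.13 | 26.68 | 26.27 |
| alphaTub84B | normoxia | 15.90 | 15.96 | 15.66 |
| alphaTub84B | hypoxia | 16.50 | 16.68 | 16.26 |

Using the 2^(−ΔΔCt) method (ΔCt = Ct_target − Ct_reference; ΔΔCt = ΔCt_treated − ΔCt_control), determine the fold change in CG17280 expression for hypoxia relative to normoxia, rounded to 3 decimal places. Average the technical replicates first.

0.064

Mean Ct: CG17280 normoxia 21.760; CG17280 hypoxia 26.360; alphaTub84B normoxia 15.840; alphaTub84B hypoxia 16.480
ΔCt(normoxia) = 21.760 − 15.840 = 5.920
ΔCt(hypoxia) = 26.360 − 16.480 = 9.880
ΔΔCt = 9.880 − 5.920 = 3.960
Fold change = 2^(−3.960) = 0.0643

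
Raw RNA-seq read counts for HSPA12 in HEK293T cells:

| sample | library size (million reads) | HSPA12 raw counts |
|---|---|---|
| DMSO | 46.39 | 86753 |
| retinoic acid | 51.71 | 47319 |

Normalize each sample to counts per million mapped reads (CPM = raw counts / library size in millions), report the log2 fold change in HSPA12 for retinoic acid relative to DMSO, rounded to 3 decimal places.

-1.031

CPM(DMSO) = 86753 / 46.39 = 1870.0798
CPM(retinoic acid) = 47319 / 51.71 = 915.0841
Fold change = 915.0841 / 1870.0798 = 0.48933
log2(0.48933) = -1.0311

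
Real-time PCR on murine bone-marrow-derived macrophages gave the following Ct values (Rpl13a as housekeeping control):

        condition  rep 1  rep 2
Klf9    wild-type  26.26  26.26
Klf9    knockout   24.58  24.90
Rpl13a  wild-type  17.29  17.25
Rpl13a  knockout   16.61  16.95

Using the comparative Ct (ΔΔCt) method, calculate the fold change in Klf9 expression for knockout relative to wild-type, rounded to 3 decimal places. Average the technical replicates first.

Mean Ct: Klf9 wild-type 26.260; Klf9 knockout 24.740; Rpl13a wild-type 17.270; Rpl13a knockout 16.780
ΔCt(wild-type) = 26.260 − 17.270 = 8.990
ΔCt(knockout) = 24.740 − 16.780 = 7.960
ΔΔCt = 7.960 − 8.990 = -1.030
Fold change = 2^(−(-1.030)) = 2^1.030 = 2.0420

2.042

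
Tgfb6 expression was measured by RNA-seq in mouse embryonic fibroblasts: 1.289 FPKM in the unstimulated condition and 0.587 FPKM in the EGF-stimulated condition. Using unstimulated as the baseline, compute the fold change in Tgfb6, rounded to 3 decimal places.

Fold change = 0.587 / 1.289 = 0.4554
Tgfb6 is downregulated.

0.455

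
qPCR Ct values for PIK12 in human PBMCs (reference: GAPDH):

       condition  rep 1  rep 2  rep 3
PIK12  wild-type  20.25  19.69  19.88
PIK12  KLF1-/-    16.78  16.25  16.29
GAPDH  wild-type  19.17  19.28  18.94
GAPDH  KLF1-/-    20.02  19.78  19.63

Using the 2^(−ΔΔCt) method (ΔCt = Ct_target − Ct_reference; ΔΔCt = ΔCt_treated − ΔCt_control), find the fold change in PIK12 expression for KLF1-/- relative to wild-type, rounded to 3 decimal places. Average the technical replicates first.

Mean Ct: PIK12 wild-type 19.940; PIK12 KLF1-/- 16.440; GAPDH wild-type 19.130; GAPDH KLF1-/- 19.810
ΔCt(wild-type) = 19.940 − 19.130 = 0.810
ΔCt(KLF1-/-) = 16.440 − 19.810 = -3.370
ΔΔCt = -3.370 − 0.810 = -4.180
Fold change = 2^(−(-4.180)) = 2^4.180 = 18.1261

18.126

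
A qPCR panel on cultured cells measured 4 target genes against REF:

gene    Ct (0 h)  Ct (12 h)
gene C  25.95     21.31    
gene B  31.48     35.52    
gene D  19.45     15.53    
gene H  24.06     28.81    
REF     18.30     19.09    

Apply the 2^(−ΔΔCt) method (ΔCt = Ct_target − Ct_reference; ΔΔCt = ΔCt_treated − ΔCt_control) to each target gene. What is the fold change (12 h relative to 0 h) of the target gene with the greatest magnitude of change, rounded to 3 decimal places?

43.111

gene C: ΔΔCt = (21.31−19.09) − (25.95−18.30) = 2.22 − 7.65 = -5.43; fold change = 2^5.43 = 43.111
gene B: ΔΔCt = (35.52−19.09) − (31.48−18.30) = 16.43 − 13.18 = 3.25; fold change = 2^-3.25 = 0.105
gene D: ΔΔCt = (15.53−19.09) − (19.45−18.30) = -3.56 − 1.15 = -4.71; fold change = 2^4.71 = 26.173
gene H: ΔΔCt = (28.81−19.09) − (24.06−18.30) = 9.72 − 5.76 = 3.96; fold change = 2^-3.96 = 0.064
gene C has the largest |ΔΔCt| = 5.43.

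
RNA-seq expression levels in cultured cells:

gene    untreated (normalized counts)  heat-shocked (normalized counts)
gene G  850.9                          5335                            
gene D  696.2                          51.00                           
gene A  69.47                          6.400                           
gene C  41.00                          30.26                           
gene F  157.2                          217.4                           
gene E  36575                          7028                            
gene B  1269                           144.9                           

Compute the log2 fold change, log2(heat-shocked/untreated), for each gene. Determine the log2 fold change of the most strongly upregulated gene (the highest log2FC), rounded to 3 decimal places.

log2(5335/850.9) = 2.648  (gene G)
log2(51.00/696.2) = -3.771  (gene D)
log2(6.400/69.47) = -3.440  (gene A)
log2(30.26/41.00) = -0.438  (gene C)
log2(217.4/157.2) = 0.468  (gene F)
log2(7028/36575) = -2.380  (gene E)
log2(144.9/1269) = -3.131  (gene B)
gene G is most strongly upregulated.

2.648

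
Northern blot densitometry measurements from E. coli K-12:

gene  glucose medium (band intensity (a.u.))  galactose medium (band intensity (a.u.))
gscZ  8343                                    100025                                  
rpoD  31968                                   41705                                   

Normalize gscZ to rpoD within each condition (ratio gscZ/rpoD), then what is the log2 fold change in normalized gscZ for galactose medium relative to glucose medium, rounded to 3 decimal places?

3.200

gscZ/rpoD (glucose medium) = 8343 / 31968 = 0.26098
gscZ/rpoD (galactose medium) = 100025 / 41705 = 2.3984
Fold change = 2.3984 / 0.26098 = 9.1900
log2(9.1900) = 3.2001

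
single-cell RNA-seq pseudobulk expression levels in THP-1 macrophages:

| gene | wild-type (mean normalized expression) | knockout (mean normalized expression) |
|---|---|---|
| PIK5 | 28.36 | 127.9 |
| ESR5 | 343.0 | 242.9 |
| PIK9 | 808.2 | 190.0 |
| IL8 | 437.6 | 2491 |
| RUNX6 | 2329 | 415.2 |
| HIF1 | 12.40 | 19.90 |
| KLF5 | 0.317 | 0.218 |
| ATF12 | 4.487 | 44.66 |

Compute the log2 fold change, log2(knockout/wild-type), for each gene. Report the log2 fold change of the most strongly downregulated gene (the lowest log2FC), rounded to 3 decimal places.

log2(127.9/28.36) = 2.173  (PIK5)
log2(242.9/343.0) = -0.498  (ESR5)
log2(190.0/808.2) = -2.089  (PIK9)
log2(2491/437.6) = 2.509  (IL8)
log2(415.2/2329) = -2.488  (RUNX6)
log2(19.90/12.40) = 0.682  (HIF1)
log2(0.218/0.317) = -0.540  (KLF5)
log2(44.66/4.487) = 3.315  (ATF12)
RUNX6 is most strongly downregulated.

-2.488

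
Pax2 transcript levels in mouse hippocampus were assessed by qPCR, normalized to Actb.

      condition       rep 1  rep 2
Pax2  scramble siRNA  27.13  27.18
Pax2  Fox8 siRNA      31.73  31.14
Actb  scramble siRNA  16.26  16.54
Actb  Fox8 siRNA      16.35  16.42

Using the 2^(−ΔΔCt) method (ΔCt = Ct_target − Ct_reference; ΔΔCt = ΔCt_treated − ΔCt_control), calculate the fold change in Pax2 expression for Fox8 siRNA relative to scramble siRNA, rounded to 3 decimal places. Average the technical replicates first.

Mean Ct: Pax2 scramble siRNA 27.155; Pax2 Fox8 siRNA 31.435; Actb scramble siRNA 16.400; Actb Fox8 siRNA 16.385
ΔCt(scramble siRNA) = 27.155 − 16.400 = 10.755
ΔCt(Fox8 siRNA) = 31.435 − 16.385 = 15.050
ΔΔCt = 15.050 − 10.755 = 4.295
Fold change = 2^(−4.295) = 0.0509

0.051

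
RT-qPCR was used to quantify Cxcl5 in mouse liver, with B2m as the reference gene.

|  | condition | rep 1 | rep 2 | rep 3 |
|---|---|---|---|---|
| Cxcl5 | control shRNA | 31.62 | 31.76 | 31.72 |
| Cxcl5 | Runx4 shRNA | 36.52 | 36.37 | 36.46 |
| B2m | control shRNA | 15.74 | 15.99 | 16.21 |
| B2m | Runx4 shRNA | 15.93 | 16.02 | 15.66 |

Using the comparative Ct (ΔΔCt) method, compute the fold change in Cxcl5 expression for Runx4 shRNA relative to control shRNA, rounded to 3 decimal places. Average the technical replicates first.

0.034

Mean Ct: Cxcl5 control shRNA 31.700; Cxcl5 Runx4 shRNA 36.450; B2m control shRNA 15.980; B2m Runx4 shRNA 15.870
ΔCt(control shRNA) = 31.700 − 15.980 = 15.720
ΔCt(Runx4 shRNA) = 36.450 − 15.870 = 20.580
ΔΔCt = 20.580 − 15.720 = 4.860
Fold change = 2^(−4.860) = 0.0344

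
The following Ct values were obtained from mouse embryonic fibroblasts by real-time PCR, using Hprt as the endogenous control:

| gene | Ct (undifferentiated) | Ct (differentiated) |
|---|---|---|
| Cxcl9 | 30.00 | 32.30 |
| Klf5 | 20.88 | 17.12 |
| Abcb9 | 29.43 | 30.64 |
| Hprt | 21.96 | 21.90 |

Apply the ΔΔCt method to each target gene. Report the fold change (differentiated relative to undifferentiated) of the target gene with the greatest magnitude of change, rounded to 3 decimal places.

12.996

Cxcl9: ΔΔCt = (32.30−21.90) − (30.00−21.96) = 10.40 − 8.04 = 2.36; fold change = 2^-2.36 = 0.195
Klf5: ΔΔCt = (17.12−21.90) − (20.88−21.96) = -4.78 − (-1.08) = -3.70; fold change = 2^3.70 = 12.996
Abcb9: ΔΔCt = (30.64−21.90) − (29.43−21.96) = 8.74 − 7.47 = 1.27; fold change = 2^-1.27 = 0.415
Klf5 has the largest |ΔΔCt| = 3.70.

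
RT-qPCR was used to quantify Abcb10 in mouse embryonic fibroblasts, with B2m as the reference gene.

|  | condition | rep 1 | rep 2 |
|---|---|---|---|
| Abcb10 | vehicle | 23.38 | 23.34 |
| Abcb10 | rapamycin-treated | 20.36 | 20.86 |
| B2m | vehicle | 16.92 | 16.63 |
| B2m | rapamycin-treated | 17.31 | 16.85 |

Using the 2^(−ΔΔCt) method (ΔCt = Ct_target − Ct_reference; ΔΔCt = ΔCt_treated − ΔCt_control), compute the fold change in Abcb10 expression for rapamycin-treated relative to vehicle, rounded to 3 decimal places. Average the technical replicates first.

Mean Ct: Abcb10 vehicle 23.360; Abcb10 rapamycin-treated 20.610; B2m vehicle 16.775; B2m rapamycin-treated 17.080
ΔCt(vehicle) = 23.360 − 16.775 = 6.585
ΔCt(rapamycin-treated) = 20.610 − 17.080 = 3.530
ΔΔCt = 3.530 − 6.585 = -3.055
Fold change = 2^(−(-3.055)) = 2^3.055 = 8.3109

8.311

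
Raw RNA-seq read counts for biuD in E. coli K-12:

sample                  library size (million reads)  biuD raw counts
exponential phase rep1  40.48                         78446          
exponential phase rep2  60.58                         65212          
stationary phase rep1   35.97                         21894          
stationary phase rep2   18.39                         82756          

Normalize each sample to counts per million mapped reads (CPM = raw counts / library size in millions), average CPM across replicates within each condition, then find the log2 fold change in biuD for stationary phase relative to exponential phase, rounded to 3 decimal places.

0.761

CPM(exponential phase rep1) = 78446 / 40.48 = 1937.8953
CPM(exponential phase rep2) = 65212 / 60.58 = 1076.4609
CPM(stationary phase rep1) = 21894 / 35.97 = 608.6739
CPM(stationary phase rep2) = 82756 / 18.39 = 4500.0544
mean CPM(exponential phase) = 1507.1781; mean CPM(stationary phase) = 2554.3641
Fold change = 2554.3641 / 1507.1781 = 1.69480
log2(1.69480) = 0.7611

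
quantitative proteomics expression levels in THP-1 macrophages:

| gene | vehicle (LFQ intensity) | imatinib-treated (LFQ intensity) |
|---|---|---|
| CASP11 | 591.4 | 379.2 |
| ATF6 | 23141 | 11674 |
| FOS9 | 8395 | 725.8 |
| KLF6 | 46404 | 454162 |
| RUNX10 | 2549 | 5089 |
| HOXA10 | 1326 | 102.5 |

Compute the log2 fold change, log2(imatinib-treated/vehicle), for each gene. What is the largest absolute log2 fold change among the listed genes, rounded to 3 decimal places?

3.693

log2(379.2/591.4) = -0.641  (CASP11)
log2(11674/23141) = -0.987  (ATF6)
log2(725.8/8395) = -3.532  (FOS9)
log2(454162/46404) = 3.291  (KLF6)
log2(5089/2549) = 0.997  (RUNX10)
log2(102.5/1326) = -3.693  (HOXA10)
The largest magnitude belongs to HOXA10.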